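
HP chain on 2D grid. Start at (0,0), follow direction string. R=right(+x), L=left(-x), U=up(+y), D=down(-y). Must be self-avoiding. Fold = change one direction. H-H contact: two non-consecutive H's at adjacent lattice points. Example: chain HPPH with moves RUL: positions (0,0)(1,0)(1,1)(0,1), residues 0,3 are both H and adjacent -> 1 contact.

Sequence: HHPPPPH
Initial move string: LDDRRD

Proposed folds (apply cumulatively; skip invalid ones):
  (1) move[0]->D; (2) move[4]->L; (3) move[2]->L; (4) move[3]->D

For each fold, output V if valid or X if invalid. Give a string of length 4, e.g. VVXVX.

Initial: LDDRRD -> [(0, 0), (-1, 0), (-1, -1), (-1, -2), (0, -2), (1, -2), (1, -3)]
Fold 1: move[0]->D => DDDRRD VALID
Fold 2: move[4]->L => DDDRLD INVALID (collision), skipped
Fold 3: move[2]->L => DDLRRD INVALID (collision), skipped
Fold 4: move[3]->D => DDDDRD VALID

Answer: VXXV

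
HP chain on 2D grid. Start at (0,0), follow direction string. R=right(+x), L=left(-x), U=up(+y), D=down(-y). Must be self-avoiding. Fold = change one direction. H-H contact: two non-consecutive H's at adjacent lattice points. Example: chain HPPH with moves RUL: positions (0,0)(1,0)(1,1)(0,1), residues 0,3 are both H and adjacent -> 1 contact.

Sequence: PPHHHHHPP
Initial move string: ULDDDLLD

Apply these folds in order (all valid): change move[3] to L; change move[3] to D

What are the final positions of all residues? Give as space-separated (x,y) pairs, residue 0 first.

Answer: (0,0) (0,1) (-1,1) (-1,0) (-1,-1) (-1,-2) (-2,-2) (-3,-2) (-3,-3)

Derivation:
Initial moves: ULDDDLLD
Fold: move[3]->L => ULDLDLLD (positions: [(0, 0), (0, 1), (-1, 1), (-1, 0), (-2, 0), (-2, -1), (-3, -1), (-4, -1), (-4, -2)])
Fold: move[3]->D => ULDDDLLD (positions: [(0, 0), (0, 1), (-1, 1), (-1, 0), (-1, -1), (-1, -2), (-2, -2), (-3, -2), (-3, -3)])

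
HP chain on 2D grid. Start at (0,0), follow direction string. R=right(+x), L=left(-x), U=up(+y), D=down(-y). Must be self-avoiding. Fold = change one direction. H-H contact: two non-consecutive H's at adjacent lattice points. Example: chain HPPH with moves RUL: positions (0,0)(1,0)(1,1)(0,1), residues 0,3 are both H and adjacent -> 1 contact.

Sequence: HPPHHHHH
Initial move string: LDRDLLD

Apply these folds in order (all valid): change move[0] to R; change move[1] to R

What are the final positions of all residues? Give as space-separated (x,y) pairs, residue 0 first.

Initial moves: LDRDLLD
Fold: move[0]->R => RDRDLLD (positions: [(0, 0), (1, 0), (1, -1), (2, -1), (2, -2), (1, -2), (0, -2), (0, -3)])
Fold: move[1]->R => RRRDLLD (positions: [(0, 0), (1, 0), (2, 0), (3, 0), (3, -1), (2, -1), (1, -1), (1, -2)])

Answer: (0,0) (1,0) (2,0) (3,0) (3,-1) (2,-1) (1,-1) (1,-2)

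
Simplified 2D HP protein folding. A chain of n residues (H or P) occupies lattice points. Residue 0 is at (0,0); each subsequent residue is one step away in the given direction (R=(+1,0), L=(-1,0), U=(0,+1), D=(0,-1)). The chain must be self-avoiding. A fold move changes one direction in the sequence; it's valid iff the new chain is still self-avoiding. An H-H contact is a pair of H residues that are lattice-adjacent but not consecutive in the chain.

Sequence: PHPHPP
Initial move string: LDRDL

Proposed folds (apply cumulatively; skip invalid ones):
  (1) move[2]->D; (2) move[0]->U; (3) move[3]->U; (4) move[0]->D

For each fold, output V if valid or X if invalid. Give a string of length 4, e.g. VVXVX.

Initial: LDRDL -> [(0, 0), (-1, 0), (-1, -1), (0, -1), (0, -2), (-1, -2)]
Fold 1: move[2]->D => LDDDL VALID
Fold 2: move[0]->U => UDDDL INVALID (collision), skipped
Fold 3: move[3]->U => LDDUL INVALID (collision), skipped
Fold 4: move[0]->D => DDDDL VALID

Answer: VXXV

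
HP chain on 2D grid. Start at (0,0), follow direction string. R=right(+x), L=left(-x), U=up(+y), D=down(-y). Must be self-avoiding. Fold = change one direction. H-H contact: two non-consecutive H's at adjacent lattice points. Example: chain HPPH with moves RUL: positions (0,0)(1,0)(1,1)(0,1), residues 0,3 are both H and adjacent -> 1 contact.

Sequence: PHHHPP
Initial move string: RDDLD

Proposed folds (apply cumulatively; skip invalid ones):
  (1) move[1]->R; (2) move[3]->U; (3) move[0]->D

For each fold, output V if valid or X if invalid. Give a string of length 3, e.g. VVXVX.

Answer: VXV

Derivation:
Initial: RDDLD -> [(0, 0), (1, 0), (1, -1), (1, -2), (0, -2), (0, -3)]
Fold 1: move[1]->R => RRDLD VALID
Fold 2: move[3]->U => RRDUD INVALID (collision), skipped
Fold 3: move[0]->D => DRDLD VALID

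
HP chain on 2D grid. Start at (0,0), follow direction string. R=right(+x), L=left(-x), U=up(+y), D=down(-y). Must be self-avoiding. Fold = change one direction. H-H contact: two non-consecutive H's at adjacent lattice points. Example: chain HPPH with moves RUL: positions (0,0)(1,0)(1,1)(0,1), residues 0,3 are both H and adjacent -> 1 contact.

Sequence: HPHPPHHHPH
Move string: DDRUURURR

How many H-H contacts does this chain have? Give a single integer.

Positions: [(0, 0), (0, -1), (0, -2), (1, -2), (1, -1), (1, 0), (2, 0), (2, 1), (3, 1), (4, 1)]
H-H contact: residue 0 @(0,0) - residue 5 @(1, 0)

Answer: 1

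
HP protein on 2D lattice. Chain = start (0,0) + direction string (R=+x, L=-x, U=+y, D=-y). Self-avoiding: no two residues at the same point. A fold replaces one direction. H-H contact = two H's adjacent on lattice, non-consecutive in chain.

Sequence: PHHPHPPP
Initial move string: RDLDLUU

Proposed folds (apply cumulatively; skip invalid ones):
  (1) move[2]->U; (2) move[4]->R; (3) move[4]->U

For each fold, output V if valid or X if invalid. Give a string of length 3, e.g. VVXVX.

Answer: XXX

Derivation:
Initial: RDLDLUU -> [(0, 0), (1, 0), (1, -1), (0, -1), (0, -2), (-1, -2), (-1, -1), (-1, 0)]
Fold 1: move[2]->U => RDUDLUU INVALID (collision), skipped
Fold 2: move[4]->R => RDLDRUU INVALID (collision), skipped
Fold 3: move[4]->U => RDLDUUU INVALID (collision), skipped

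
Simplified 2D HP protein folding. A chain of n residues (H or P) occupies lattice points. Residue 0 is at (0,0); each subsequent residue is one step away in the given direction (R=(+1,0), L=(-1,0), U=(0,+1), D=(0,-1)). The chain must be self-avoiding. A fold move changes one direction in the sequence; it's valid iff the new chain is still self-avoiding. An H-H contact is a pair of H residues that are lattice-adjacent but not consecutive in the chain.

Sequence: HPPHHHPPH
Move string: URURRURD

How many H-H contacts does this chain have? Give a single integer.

Answer: 1

Derivation:
Positions: [(0, 0), (0, 1), (1, 1), (1, 2), (2, 2), (3, 2), (3, 3), (4, 3), (4, 2)]
H-H contact: residue 5 @(3,2) - residue 8 @(4, 2)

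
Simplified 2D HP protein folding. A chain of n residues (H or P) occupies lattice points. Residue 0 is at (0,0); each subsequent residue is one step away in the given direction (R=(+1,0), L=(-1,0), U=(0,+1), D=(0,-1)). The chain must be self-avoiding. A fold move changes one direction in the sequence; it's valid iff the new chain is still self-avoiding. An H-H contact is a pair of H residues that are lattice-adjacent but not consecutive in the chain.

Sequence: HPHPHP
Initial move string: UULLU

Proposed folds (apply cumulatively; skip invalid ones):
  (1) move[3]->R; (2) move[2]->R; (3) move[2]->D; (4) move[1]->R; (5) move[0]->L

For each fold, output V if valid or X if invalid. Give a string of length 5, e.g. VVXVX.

Answer: XXXXV

Derivation:
Initial: UULLU -> [(0, 0), (0, 1), (0, 2), (-1, 2), (-2, 2), (-2, 3)]
Fold 1: move[3]->R => UULRU INVALID (collision), skipped
Fold 2: move[2]->R => UURLU INVALID (collision), skipped
Fold 3: move[2]->D => UUDLU INVALID (collision), skipped
Fold 4: move[1]->R => URLLU INVALID (collision), skipped
Fold 5: move[0]->L => LULLU VALID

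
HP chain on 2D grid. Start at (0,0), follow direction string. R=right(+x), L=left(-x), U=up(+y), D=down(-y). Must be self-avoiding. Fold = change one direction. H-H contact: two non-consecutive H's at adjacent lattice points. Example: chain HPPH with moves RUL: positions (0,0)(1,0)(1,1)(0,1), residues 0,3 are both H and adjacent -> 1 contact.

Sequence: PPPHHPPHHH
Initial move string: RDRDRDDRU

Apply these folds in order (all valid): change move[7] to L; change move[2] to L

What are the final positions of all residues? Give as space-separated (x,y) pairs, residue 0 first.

Initial moves: RDRDRDDRU
Fold: move[7]->L => RDRDRDDLU (positions: [(0, 0), (1, 0), (1, -1), (2, -1), (2, -2), (3, -2), (3, -3), (3, -4), (2, -4), (2, -3)])
Fold: move[2]->L => RDLDRDDLU (positions: [(0, 0), (1, 0), (1, -1), (0, -1), (0, -2), (1, -2), (1, -3), (1, -4), (0, -4), (0, -3)])

Answer: (0,0) (1,0) (1,-1) (0,-1) (0,-2) (1,-2) (1,-3) (1,-4) (0,-4) (0,-3)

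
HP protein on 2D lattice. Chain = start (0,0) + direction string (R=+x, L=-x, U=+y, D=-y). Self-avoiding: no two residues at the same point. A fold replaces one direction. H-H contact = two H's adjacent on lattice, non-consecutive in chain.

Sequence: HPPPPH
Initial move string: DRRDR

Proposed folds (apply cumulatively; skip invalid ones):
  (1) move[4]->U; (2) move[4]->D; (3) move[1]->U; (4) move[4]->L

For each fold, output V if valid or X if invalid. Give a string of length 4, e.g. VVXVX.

Answer: XVXV

Derivation:
Initial: DRRDR -> [(0, 0), (0, -1), (1, -1), (2, -1), (2, -2), (3, -2)]
Fold 1: move[4]->U => DRRDU INVALID (collision), skipped
Fold 2: move[4]->D => DRRDD VALID
Fold 3: move[1]->U => DURDD INVALID (collision), skipped
Fold 4: move[4]->L => DRRDL VALID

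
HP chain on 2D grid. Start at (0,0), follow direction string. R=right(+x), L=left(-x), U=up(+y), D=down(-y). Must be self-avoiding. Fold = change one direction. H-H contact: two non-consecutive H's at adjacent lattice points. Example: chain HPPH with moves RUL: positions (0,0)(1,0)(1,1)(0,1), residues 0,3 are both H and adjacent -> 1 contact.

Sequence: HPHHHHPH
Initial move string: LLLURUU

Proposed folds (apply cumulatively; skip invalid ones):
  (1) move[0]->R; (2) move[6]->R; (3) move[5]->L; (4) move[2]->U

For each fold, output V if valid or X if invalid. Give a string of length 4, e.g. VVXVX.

Initial: LLLURUU -> [(0, 0), (-1, 0), (-2, 0), (-3, 0), (-3, 1), (-2, 1), (-2, 2), (-2, 3)]
Fold 1: move[0]->R => RLLURUU INVALID (collision), skipped
Fold 2: move[6]->R => LLLURUR VALID
Fold 3: move[5]->L => LLLURLR INVALID (collision), skipped
Fold 4: move[2]->U => LLUURUR VALID

Answer: XVXV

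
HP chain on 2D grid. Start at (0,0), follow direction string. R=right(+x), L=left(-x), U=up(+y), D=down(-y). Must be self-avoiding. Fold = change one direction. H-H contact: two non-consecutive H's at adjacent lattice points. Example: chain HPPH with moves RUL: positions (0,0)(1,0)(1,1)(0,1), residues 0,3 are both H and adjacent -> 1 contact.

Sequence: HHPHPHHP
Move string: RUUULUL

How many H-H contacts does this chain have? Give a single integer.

Answer: 0

Derivation:
Positions: [(0, 0), (1, 0), (1, 1), (1, 2), (1, 3), (0, 3), (0, 4), (-1, 4)]
No H-H contacts found.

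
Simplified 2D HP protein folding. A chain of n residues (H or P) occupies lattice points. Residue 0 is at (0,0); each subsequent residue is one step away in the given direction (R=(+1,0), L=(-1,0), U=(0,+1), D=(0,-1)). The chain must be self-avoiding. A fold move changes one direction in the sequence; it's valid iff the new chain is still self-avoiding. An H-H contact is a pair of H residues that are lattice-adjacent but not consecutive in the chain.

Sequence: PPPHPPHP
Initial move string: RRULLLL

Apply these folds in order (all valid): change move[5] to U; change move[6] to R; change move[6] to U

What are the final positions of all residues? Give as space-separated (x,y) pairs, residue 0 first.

Initial moves: RRULLLL
Fold: move[5]->U => RRULLUL (positions: [(0, 0), (1, 0), (2, 0), (2, 1), (1, 1), (0, 1), (0, 2), (-1, 2)])
Fold: move[6]->R => RRULLUR (positions: [(0, 0), (1, 0), (2, 0), (2, 1), (1, 1), (0, 1), (0, 2), (1, 2)])
Fold: move[6]->U => RRULLUU (positions: [(0, 0), (1, 0), (2, 0), (2, 1), (1, 1), (0, 1), (0, 2), (0, 3)])

Answer: (0,0) (1,0) (2,0) (2,1) (1,1) (0,1) (0,2) (0,3)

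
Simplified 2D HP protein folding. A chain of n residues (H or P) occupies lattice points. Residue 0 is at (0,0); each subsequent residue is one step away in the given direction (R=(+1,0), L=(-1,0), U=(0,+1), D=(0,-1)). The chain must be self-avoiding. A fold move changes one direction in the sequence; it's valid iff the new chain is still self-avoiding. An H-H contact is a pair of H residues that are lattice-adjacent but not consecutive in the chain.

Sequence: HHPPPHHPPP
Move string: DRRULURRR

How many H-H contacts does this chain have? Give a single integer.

Answer: 1

Derivation:
Positions: [(0, 0), (0, -1), (1, -1), (2, -1), (2, 0), (1, 0), (1, 1), (2, 1), (3, 1), (4, 1)]
H-H contact: residue 0 @(0,0) - residue 5 @(1, 0)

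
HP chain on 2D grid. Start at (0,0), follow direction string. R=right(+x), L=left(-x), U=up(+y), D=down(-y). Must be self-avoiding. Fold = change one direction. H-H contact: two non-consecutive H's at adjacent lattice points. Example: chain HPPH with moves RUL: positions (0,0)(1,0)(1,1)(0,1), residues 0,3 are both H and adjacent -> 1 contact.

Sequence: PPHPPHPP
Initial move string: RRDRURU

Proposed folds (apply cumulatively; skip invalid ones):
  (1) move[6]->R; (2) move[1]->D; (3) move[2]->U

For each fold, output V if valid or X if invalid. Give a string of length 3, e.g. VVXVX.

Answer: VVX

Derivation:
Initial: RRDRURU -> [(0, 0), (1, 0), (2, 0), (2, -1), (3, -1), (3, 0), (4, 0), (4, 1)]
Fold 1: move[6]->R => RRDRURR VALID
Fold 2: move[1]->D => RDDRURR VALID
Fold 3: move[2]->U => RDURURR INVALID (collision), skipped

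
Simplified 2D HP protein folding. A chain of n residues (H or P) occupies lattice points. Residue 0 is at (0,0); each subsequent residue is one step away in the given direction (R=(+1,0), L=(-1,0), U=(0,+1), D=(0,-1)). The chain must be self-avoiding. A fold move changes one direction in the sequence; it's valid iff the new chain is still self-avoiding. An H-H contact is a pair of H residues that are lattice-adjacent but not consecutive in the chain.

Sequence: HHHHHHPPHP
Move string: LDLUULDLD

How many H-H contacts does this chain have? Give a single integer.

Answer: 1

Derivation:
Positions: [(0, 0), (-1, 0), (-1, -1), (-2, -1), (-2, 0), (-2, 1), (-3, 1), (-3, 0), (-4, 0), (-4, -1)]
H-H contact: residue 1 @(-1,0) - residue 4 @(-2, 0)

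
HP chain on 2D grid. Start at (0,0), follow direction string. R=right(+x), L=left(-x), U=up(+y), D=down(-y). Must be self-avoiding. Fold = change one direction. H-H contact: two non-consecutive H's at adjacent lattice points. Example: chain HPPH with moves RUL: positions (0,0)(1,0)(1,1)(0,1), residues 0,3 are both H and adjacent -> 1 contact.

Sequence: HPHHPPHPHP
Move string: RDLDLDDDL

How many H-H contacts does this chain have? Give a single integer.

Answer: 1

Derivation:
Positions: [(0, 0), (1, 0), (1, -1), (0, -1), (0, -2), (-1, -2), (-1, -3), (-1, -4), (-1, -5), (-2, -5)]
H-H contact: residue 0 @(0,0) - residue 3 @(0, -1)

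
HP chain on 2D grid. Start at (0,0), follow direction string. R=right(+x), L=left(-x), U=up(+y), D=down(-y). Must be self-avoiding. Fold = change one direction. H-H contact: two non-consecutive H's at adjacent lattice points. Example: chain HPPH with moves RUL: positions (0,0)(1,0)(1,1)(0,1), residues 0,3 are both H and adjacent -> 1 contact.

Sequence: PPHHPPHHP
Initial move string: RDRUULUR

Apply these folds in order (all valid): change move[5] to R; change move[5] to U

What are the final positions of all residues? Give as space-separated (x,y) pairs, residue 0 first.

Initial moves: RDRUULUR
Fold: move[5]->R => RDRUURUR (positions: [(0, 0), (1, 0), (1, -1), (2, -1), (2, 0), (2, 1), (3, 1), (3, 2), (4, 2)])
Fold: move[5]->U => RDRUUUUR (positions: [(0, 0), (1, 0), (1, -1), (2, -1), (2, 0), (2, 1), (2, 2), (2, 3), (3, 3)])

Answer: (0,0) (1,0) (1,-1) (2,-1) (2,0) (2,1) (2,2) (2,3) (3,3)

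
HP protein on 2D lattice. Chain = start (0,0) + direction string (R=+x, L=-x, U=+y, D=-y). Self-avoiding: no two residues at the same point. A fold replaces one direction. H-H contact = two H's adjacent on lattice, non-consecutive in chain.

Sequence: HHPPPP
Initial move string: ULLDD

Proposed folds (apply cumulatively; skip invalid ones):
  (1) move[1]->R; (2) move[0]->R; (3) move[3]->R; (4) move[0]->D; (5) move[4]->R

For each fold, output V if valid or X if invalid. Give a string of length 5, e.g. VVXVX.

Answer: XXXVV

Derivation:
Initial: ULLDD -> [(0, 0), (0, 1), (-1, 1), (-2, 1), (-2, 0), (-2, -1)]
Fold 1: move[1]->R => URLDD INVALID (collision), skipped
Fold 2: move[0]->R => RLLDD INVALID (collision), skipped
Fold 3: move[3]->R => ULLRD INVALID (collision), skipped
Fold 4: move[0]->D => DLLDD VALID
Fold 5: move[4]->R => DLLDR VALID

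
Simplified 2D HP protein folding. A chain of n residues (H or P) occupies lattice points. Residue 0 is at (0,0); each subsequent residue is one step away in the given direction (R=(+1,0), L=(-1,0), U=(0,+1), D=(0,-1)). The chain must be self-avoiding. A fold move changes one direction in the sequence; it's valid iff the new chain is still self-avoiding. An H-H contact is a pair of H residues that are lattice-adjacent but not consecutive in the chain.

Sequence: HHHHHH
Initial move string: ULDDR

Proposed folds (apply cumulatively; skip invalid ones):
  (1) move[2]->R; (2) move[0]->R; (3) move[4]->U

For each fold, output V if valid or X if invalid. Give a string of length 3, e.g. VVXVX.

Initial: ULDDR -> [(0, 0), (0, 1), (-1, 1), (-1, 0), (-1, -1), (0, -1)]
Fold 1: move[2]->R => ULRDR INVALID (collision), skipped
Fold 2: move[0]->R => RLDDR INVALID (collision), skipped
Fold 3: move[4]->U => ULDDU INVALID (collision), skipped

Answer: XXX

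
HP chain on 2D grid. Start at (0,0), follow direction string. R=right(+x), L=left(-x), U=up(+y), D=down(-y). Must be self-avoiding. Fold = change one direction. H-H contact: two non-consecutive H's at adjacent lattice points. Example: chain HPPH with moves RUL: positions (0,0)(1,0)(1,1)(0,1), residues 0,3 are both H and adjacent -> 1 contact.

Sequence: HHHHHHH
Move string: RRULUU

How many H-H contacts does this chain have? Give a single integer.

Positions: [(0, 0), (1, 0), (2, 0), (2, 1), (1, 1), (1, 2), (1, 3)]
H-H contact: residue 1 @(1,0) - residue 4 @(1, 1)

Answer: 1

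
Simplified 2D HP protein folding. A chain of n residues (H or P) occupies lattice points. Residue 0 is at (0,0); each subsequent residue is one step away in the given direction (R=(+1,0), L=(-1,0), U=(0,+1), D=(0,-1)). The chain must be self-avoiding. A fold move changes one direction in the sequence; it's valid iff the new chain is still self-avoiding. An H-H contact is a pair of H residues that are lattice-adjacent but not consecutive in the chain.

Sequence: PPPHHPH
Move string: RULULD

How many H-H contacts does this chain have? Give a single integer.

Positions: [(0, 0), (1, 0), (1, 1), (0, 1), (0, 2), (-1, 2), (-1, 1)]
H-H contact: residue 3 @(0,1) - residue 6 @(-1, 1)

Answer: 1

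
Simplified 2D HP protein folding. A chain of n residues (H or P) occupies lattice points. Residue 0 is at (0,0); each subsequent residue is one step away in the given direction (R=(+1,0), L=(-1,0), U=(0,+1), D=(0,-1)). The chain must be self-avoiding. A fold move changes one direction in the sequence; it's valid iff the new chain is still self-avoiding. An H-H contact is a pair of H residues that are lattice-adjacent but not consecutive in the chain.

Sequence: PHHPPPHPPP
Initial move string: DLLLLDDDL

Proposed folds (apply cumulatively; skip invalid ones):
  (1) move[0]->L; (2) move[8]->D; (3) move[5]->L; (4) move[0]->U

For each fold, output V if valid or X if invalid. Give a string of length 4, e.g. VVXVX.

Answer: VVVV

Derivation:
Initial: DLLLLDDDL -> [(0, 0), (0, -1), (-1, -1), (-2, -1), (-3, -1), (-4, -1), (-4, -2), (-4, -3), (-4, -4), (-5, -4)]
Fold 1: move[0]->L => LLLLLDDDL VALID
Fold 2: move[8]->D => LLLLLDDDD VALID
Fold 3: move[5]->L => LLLLLLDDD VALID
Fold 4: move[0]->U => ULLLLLDDD VALID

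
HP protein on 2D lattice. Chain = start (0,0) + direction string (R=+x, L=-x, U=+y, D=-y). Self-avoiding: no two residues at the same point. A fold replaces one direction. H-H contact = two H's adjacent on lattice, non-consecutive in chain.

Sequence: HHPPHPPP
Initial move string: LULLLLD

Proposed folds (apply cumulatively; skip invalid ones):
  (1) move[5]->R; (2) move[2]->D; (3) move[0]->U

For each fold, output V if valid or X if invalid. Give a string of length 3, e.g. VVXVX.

Initial: LULLLLD -> [(0, 0), (-1, 0), (-1, 1), (-2, 1), (-3, 1), (-4, 1), (-5, 1), (-5, 0)]
Fold 1: move[5]->R => LULLLRD INVALID (collision), skipped
Fold 2: move[2]->D => LUDLLLD INVALID (collision), skipped
Fold 3: move[0]->U => UULLLLD VALID

Answer: XXV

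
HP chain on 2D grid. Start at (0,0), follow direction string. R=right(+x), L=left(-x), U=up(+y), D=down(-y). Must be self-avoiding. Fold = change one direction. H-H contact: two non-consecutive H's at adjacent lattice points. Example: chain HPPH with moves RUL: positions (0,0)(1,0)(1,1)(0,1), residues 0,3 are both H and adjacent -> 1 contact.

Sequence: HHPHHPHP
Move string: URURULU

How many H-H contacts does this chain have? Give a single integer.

Positions: [(0, 0), (0, 1), (1, 1), (1, 2), (2, 2), (2, 3), (1, 3), (1, 4)]
H-H contact: residue 3 @(1,2) - residue 6 @(1, 3)

Answer: 1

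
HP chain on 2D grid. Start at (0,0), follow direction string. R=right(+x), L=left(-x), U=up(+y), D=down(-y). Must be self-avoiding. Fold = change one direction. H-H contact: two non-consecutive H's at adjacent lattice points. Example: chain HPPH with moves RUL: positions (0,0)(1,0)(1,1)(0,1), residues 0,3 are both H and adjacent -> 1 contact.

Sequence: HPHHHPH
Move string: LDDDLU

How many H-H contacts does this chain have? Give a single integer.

Answer: 1

Derivation:
Positions: [(0, 0), (-1, 0), (-1, -1), (-1, -2), (-1, -3), (-2, -3), (-2, -2)]
H-H contact: residue 3 @(-1,-2) - residue 6 @(-2, -2)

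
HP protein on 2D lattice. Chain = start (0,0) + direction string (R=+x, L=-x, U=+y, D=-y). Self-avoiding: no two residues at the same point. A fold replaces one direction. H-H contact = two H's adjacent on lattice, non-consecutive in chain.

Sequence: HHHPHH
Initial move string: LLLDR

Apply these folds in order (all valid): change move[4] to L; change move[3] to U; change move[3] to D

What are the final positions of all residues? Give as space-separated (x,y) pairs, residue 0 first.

Initial moves: LLLDR
Fold: move[4]->L => LLLDL (positions: [(0, 0), (-1, 0), (-2, 0), (-3, 0), (-3, -1), (-4, -1)])
Fold: move[3]->U => LLLUL (positions: [(0, 0), (-1, 0), (-2, 0), (-3, 0), (-3, 1), (-4, 1)])
Fold: move[3]->D => LLLDL (positions: [(0, 0), (-1, 0), (-2, 0), (-3, 0), (-3, -1), (-4, -1)])

Answer: (0,0) (-1,0) (-2,0) (-3,0) (-3,-1) (-4,-1)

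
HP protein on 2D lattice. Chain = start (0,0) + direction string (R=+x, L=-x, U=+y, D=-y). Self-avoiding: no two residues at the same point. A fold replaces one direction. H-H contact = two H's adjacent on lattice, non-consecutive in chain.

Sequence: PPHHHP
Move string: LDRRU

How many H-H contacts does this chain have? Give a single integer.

Answer: 0

Derivation:
Positions: [(0, 0), (-1, 0), (-1, -1), (0, -1), (1, -1), (1, 0)]
No H-H contacts found.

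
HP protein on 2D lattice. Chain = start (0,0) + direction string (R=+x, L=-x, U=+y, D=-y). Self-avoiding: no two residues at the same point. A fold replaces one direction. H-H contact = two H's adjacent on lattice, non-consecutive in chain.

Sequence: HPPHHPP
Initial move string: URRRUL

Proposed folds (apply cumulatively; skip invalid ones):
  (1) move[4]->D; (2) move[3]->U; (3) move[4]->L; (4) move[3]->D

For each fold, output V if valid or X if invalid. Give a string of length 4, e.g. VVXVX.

Initial: URRRUL -> [(0, 0), (0, 1), (1, 1), (2, 1), (3, 1), (3, 2), (2, 2)]
Fold 1: move[4]->D => URRRDL VALID
Fold 2: move[3]->U => URRUDL INVALID (collision), skipped
Fold 3: move[4]->L => URRRLL INVALID (collision), skipped
Fold 4: move[3]->D => URRDDL VALID

Answer: VXXV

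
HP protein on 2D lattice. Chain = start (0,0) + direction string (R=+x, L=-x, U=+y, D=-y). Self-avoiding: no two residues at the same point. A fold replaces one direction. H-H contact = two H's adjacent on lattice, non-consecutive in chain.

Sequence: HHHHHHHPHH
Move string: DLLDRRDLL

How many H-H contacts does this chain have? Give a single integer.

Answer: 4

Derivation:
Positions: [(0, 0), (0, -1), (-1, -1), (-2, -1), (-2, -2), (-1, -2), (0, -2), (0, -3), (-1, -3), (-2, -3)]
H-H contact: residue 1 @(0,-1) - residue 6 @(0, -2)
H-H contact: residue 2 @(-1,-1) - residue 5 @(-1, -2)
H-H contact: residue 4 @(-2,-2) - residue 9 @(-2, -3)
H-H contact: residue 5 @(-1,-2) - residue 8 @(-1, -3)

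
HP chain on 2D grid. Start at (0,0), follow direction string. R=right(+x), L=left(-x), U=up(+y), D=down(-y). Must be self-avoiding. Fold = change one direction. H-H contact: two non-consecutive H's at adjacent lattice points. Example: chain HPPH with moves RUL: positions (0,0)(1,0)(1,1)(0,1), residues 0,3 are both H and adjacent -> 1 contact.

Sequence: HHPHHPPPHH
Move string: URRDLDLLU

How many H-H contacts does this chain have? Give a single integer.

Positions: [(0, 0), (0, 1), (1, 1), (2, 1), (2, 0), (1, 0), (1, -1), (0, -1), (-1, -1), (-1, 0)]
H-H contact: residue 0 @(0,0) - residue 9 @(-1, 0)

Answer: 1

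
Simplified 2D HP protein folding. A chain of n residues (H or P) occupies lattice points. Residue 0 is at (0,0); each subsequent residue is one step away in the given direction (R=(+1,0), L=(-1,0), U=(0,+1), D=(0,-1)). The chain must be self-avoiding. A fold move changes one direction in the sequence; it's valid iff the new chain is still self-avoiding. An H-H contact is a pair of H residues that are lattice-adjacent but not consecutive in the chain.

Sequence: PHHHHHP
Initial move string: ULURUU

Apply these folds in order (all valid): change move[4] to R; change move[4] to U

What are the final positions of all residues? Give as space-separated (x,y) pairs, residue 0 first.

Initial moves: ULURUU
Fold: move[4]->R => ULURRU (positions: [(0, 0), (0, 1), (-1, 1), (-1, 2), (0, 2), (1, 2), (1, 3)])
Fold: move[4]->U => ULURUU (positions: [(0, 0), (0, 1), (-1, 1), (-1, 2), (0, 2), (0, 3), (0, 4)])

Answer: (0,0) (0,1) (-1,1) (-1,2) (0,2) (0,3) (0,4)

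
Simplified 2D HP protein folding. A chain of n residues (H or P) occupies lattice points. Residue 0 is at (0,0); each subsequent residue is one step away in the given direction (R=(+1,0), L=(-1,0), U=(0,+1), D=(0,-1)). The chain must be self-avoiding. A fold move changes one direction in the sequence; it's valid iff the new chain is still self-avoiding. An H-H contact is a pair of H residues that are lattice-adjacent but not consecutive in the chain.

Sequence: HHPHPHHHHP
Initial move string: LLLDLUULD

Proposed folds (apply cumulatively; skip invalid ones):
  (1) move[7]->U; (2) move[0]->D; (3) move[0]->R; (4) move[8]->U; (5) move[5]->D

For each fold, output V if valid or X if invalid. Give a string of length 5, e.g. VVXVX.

Initial: LLLDLUULD -> [(0, 0), (-1, 0), (-2, 0), (-3, 0), (-3, -1), (-4, -1), (-4, 0), (-4, 1), (-5, 1), (-5, 0)]
Fold 1: move[7]->U => LLLDLUUUD INVALID (collision), skipped
Fold 2: move[0]->D => DLLDLUULD VALID
Fold 3: move[0]->R => RLLDLUULD INVALID (collision), skipped
Fold 4: move[8]->U => DLLDLUULU VALID
Fold 5: move[5]->D => DLLDLDULU INVALID (collision), skipped

Answer: XVXVX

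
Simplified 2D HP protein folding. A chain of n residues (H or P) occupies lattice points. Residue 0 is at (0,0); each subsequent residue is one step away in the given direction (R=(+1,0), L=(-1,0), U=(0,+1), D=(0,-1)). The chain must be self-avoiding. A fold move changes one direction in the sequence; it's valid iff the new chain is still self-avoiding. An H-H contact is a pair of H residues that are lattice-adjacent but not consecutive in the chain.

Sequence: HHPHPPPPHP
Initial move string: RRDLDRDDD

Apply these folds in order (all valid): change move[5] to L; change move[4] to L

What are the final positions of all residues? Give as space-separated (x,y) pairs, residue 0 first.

Answer: (0,0) (1,0) (2,0) (2,-1) (1,-1) (0,-1) (-1,-1) (-1,-2) (-1,-3) (-1,-4)

Derivation:
Initial moves: RRDLDRDDD
Fold: move[5]->L => RRDLDLDDD (positions: [(0, 0), (1, 0), (2, 0), (2, -1), (1, -1), (1, -2), (0, -2), (0, -3), (0, -4), (0, -5)])
Fold: move[4]->L => RRDLLLDDD (positions: [(0, 0), (1, 0), (2, 0), (2, -1), (1, -1), (0, -1), (-1, -1), (-1, -2), (-1, -3), (-1, -4)])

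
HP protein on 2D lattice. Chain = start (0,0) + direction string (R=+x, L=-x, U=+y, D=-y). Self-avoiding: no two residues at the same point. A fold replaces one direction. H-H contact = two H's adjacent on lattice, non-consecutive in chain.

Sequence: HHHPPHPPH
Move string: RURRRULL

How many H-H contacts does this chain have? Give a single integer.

Answer: 0

Derivation:
Positions: [(0, 0), (1, 0), (1, 1), (2, 1), (3, 1), (4, 1), (4, 2), (3, 2), (2, 2)]
No H-H contacts found.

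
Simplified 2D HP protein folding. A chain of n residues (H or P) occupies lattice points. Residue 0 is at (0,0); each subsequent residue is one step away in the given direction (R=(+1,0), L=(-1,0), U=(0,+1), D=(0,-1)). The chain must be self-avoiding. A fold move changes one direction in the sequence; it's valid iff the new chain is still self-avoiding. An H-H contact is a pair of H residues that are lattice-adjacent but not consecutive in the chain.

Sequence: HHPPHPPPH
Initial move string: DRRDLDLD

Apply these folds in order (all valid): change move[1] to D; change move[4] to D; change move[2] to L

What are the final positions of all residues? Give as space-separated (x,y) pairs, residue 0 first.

Answer: (0,0) (0,-1) (0,-2) (-1,-2) (-1,-3) (-1,-4) (-1,-5) (-2,-5) (-2,-6)

Derivation:
Initial moves: DRRDLDLD
Fold: move[1]->D => DDRDLDLD (positions: [(0, 0), (0, -1), (0, -2), (1, -2), (1, -3), (0, -3), (0, -4), (-1, -4), (-1, -5)])
Fold: move[4]->D => DDRDDDLD (positions: [(0, 0), (0, -1), (0, -2), (1, -2), (1, -3), (1, -4), (1, -5), (0, -5), (0, -6)])
Fold: move[2]->L => DDLDDDLD (positions: [(0, 0), (0, -1), (0, -2), (-1, -2), (-1, -3), (-1, -4), (-1, -5), (-2, -5), (-2, -6)])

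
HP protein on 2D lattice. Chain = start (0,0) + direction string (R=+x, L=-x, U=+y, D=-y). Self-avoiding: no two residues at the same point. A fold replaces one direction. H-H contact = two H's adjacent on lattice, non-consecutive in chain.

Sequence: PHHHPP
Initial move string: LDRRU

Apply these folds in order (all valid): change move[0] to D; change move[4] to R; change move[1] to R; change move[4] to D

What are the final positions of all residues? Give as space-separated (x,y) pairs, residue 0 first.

Initial moves: LDRRU
Fold: move[0]->D => DDRRU (positions: [(0, 0), (0, -1), (0, -2), (1, -2), (2, -2), (2, -1)])
Fold: move[4]->R => DDRRR (positions: [(0, 0), (0, -1), (0, -2), (1, -2), (2, -2), (3, -2)])
Fold: move[1]->R => DRRRR (positions: [(0, 0), (0, -1), (1, -1), (2, -1), (3, -1), (4, -1)])
Fold: move[4]->D => DRRRD (positions: [(0, 0), (0, -1), (1, -1), (2, -1), (3, -1), (3, -2)])

Answer: (0,0) (0,-1) (1,-1) (2,-1) (3,-1) (3,-2)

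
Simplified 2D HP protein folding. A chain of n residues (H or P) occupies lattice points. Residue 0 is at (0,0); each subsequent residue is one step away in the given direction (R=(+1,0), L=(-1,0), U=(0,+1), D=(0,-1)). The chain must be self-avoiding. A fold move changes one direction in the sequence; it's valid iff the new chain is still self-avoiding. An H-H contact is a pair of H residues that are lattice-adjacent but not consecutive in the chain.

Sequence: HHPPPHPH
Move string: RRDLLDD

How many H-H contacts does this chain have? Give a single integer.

Answer: 1

Derivation:
Positions: [(0, 0), (1, 0), (2, 0), (2, -1), (1, -1), (0, -1), (0, -2), (0, -3)]
H-H contact: residue 0 @(0,0) - residue 5 @(0, -1)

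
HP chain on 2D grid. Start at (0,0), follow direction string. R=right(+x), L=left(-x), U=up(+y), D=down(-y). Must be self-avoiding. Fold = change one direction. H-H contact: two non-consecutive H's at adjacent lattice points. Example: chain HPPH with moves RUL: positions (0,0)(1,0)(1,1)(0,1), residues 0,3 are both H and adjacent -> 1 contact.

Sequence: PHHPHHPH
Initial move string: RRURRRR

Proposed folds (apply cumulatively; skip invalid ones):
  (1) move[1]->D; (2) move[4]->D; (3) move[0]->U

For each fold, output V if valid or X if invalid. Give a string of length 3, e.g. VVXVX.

Initial: RRURRRR -> [(0, 0), (1, 0), (2, 0), (2, 1), (3, 1), (4, 1), (5, 1), (6, 1)]
Fold 1: move[1]->D => RDURRRR INVALID (collision), skipped
Fold 2: move[4]->D => RRURDRR VALID
Fold 3: move[0]->U => URURDRR VALID

Answer: XVV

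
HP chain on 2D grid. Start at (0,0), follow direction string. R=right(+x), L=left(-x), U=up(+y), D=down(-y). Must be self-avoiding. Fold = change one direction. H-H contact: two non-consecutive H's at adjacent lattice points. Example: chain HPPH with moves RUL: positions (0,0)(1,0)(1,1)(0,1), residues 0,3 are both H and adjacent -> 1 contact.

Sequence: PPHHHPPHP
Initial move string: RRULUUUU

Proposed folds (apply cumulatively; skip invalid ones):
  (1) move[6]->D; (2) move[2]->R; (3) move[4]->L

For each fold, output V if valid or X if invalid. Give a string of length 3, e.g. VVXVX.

Answer: XXV

Derivation:
Initial: RRULUUUU -> [(0, 0), (1, 0), (2, 0), (2, 1), (1, 1), (1, 2), (1, 3), (1, 4), (1, 5)]
Fold 1: move[6]->D => RRULUUDU INVALID (collision), skipped
Fold 2: move[2]->R => RRRLUUUU INVALID (collision), skipped
Fold 3: move[4]->L => RRULLUUU VALID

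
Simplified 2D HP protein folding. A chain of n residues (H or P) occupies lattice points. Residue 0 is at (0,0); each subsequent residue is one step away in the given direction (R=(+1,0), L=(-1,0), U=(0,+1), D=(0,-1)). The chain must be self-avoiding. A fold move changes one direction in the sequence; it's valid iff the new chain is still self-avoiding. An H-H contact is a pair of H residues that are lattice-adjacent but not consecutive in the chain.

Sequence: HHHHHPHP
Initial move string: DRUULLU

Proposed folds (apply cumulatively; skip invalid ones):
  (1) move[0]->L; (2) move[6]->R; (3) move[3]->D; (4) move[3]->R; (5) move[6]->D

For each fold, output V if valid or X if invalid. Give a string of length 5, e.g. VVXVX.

Initial: DRUULLU -> [(0, 0), (0, -1), (1, -1), (1, 0), (1, 1), (0, 1), (-1, 1), (-1, 2)]
Fold 1: move[0]->L => LRUULLU INVALID (collision), skipped
Fold 2: move[6]->R => DRUULLR INVALID (collision), skipped
Fold 3: move[3]->D => DRUDLLU INVALID (collision), skipped
Fold 4: move[3]->R => DRURLLU INVALID (collision), skipped
Fold 5: move[6]->D => DRUULLD VALID

Answer: XXXXV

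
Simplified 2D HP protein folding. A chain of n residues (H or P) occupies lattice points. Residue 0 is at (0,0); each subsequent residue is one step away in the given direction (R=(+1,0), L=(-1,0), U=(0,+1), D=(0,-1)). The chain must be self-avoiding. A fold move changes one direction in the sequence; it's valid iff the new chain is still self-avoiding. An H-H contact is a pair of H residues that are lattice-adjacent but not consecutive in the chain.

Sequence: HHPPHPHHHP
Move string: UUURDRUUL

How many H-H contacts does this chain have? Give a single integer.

Positions: [(0, 0), (0, 1), (0, 2), (0, 3), (1, 3), (1, 2), (2, 2), (2, 3), (2, 4), (1, 4)]
H-H contact: residue 4 @(1,3) - residue 7 @(2, 3)

Answer: 1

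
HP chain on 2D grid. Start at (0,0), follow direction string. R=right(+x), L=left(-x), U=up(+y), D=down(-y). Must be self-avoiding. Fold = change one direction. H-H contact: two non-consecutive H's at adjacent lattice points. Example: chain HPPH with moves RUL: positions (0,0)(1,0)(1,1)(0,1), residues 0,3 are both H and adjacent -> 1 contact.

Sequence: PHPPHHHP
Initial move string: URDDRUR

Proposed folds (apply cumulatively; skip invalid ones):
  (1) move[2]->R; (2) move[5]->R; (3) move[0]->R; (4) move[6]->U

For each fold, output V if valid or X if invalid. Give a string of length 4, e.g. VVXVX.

Answer: VVVV

Derivation:
Initial: URDDRUR -> [(0, 0), (0, 1), (1, 1), (1, 0), (1, -1), (2, -1), (2, 0), (3, 0)]
Fold 1: move[2]->R => URRDRUR VALID
Fold 2: move[5]->R => URRDRRR VALID
Fold 3: move[0]->R => RRRDRRR VALID
Fold 4: move[6]->U => RRRDRRU VALID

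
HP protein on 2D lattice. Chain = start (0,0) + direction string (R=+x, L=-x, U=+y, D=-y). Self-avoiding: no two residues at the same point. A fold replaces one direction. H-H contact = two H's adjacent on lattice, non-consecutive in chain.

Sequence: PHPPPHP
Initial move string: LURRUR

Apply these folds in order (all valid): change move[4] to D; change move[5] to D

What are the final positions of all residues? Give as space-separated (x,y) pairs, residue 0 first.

Answer: (0,0) (-1,0) (-1,1) (0,1) (1,1) (1,0) (1,-1)

Derivation:
Initial moves: LURRUR
Fold: move[4]->D => LURRDR (positions: [(0, 0), (-1, 0), (-1, 1), (0, 1), (1, 1), (1, 0), (2, 0)])
Fold: move[5]->D => LURRDD (positions: [(0, 0), (-1, 0), (-1, 1), (0, 1), (1, 1), (1, 0), (1, -1)])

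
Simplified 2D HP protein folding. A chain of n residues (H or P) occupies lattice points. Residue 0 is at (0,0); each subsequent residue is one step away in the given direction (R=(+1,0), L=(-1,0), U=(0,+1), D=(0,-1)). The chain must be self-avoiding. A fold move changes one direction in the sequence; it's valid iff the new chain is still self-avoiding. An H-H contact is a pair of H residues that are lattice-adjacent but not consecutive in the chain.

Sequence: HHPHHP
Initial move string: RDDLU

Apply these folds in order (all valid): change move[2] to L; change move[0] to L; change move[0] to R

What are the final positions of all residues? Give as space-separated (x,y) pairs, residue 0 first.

Initial moves: RDDLU
Fold: move[2]->L => RDLLU (positions: [(0, 0), (1, 0), (1, -1), (0, -1), (-1, -1), (-1, 0)])
Fold: move[0]->L => LDLLU (positions: [(0, 0), (-1, 0), (-1, -1), (-2, -1), (-3, -1), (-3, 0)])
Fold: move[0]->R => RDLLU (positions: [(0, 0), (1, 0), (1, -1), (0, -1), (-1, -1), (-1, 0)])

Answer: (0,0) (1,0) (1,-1) (0,-1) (-1,-1) (-1,0)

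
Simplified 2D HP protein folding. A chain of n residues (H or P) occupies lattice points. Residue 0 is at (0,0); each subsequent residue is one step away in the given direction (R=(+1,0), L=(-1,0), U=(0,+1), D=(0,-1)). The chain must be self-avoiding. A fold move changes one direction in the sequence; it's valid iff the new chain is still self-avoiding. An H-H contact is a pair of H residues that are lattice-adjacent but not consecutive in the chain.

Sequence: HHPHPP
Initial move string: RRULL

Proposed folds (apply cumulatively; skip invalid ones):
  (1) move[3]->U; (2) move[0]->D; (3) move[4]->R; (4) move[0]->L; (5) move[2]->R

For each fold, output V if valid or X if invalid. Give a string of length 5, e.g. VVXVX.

Initial: RRULL -> [(0, 0), (1, 0), (2, 0), (2, 1), (1, 1), (0, 1)]
Fold 1: move[3]->U => RRUUL VALID
Fold 2: move[0]->D => DRUUL VALID
Fold 3: move[4]->R => DRUUR VALID
Fold 4: move[0]->L => LRUUR INVALID (collision), skipped
Fold 5: move[2]->R => DRRUR VALID

Answer: VVVXV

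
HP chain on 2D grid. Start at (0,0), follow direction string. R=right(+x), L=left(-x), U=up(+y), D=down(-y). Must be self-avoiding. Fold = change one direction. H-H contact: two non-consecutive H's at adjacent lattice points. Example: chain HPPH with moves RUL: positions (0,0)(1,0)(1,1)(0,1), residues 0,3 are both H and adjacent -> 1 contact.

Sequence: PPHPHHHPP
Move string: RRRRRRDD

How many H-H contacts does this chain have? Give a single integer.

Answer: 0

Derivation:
Positions: [(0, 0), (1, 0), (2, 0), (3, 0), (4, 0), (5, 0), (6, 0), (6, -1), (6, -2)]
No H-H contacts found.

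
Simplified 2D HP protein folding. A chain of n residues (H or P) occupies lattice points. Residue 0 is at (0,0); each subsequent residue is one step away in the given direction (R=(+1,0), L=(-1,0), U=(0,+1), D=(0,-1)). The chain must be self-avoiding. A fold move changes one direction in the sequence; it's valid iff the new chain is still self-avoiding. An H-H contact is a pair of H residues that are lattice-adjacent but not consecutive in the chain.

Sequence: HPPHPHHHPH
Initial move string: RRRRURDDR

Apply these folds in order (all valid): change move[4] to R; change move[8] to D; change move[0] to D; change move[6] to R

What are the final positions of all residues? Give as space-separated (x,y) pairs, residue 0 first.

Initial moves: RRRRURDDR
Fold: move[4]->R => RRRRRRDDR (positions: [(0, 0), (1, 0), (2, 0), (3, 0), (4, 0), (5, 0), (6, 0), (6, -1), (6, -2), (7, -2)])
Fold: move[8]->D => RRRRRRDDD (positions: [(0, 0), (1, 0), (2, 0), (3, 0), (4, 0), (5, 0), (6, 0), (6, -1), (6, -2), (6, -3)])
Fold: move[0]->D => DRRRRRDDD (positions: [(0, 0), (0, -1), (1, -1), (2, -1), (3, -1), (4, -1), (5, -1), (5, -2), (5, -3), (5, -4)])
Fold: move[6]->R => DRRRRRRDD (positions: [(0, 0), (0, -1), (1, -1), (2, -1), (3, -1), (4, -1), (5, -1), (6, -1), (6, -2), (6, -3)])

Answer: (0,0) (0,-1) (1,-1) (2,-1) (3,-1) (4,-1) (5,-1) (6,-1) (6,-2) (6,-3)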